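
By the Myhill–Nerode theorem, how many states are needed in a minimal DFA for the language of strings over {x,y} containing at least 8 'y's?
By Myhill–Nerode, count the distinguishable equivalence classes: 9 classes — having seen 0, 1, …, 7, or ≥8 copies of 'y'; any two classes i < j (j ≤ 8) are distinguished by the string y^(8−j), which takes class j to 8 copies (accepted) but leaves class i below 8 (rejected).
9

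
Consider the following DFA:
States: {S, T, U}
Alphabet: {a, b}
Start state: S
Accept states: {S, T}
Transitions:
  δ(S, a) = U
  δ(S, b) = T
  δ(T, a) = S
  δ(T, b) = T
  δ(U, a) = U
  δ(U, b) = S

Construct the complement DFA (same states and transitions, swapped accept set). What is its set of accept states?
Complement accept states = All states \ Original accept states
= {S, T, U} \ {S, T}
{U}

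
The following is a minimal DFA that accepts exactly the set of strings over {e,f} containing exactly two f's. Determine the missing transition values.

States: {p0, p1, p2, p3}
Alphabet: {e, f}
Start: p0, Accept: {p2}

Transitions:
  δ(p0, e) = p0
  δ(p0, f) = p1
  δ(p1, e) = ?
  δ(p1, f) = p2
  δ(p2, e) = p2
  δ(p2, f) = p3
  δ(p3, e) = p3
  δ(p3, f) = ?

From the language and accept set, identify what each state tracks — p0: zero f's; p1: one f; p2: two f's; p3: ≥ three f's (dead).
Each missing δ(q, a) is the state matching the new tracked value after reading a.
δ(p1, e) = p1; δ(p3, f) = p3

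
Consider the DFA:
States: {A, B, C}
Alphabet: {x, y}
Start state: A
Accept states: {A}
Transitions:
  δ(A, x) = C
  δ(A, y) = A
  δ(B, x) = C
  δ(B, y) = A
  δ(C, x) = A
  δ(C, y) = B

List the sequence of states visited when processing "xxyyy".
read 'x': A → C
  read 'x': C → A
  read 'y': A → A
  read 'y': A → A
  read 'y': A → A
A -> C -> A -> A -> A -> A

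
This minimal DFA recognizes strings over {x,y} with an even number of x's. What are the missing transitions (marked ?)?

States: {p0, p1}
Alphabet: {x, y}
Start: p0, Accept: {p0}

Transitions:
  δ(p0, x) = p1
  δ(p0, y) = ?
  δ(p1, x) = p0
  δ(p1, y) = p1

From the language and accept set, identify what each state tracks — p0: even number of x's so far; p1: odd number of x's so far.
Each missing δ(q, a) is the state matching the new tracked value after reading a.
δ(p0, y) = p0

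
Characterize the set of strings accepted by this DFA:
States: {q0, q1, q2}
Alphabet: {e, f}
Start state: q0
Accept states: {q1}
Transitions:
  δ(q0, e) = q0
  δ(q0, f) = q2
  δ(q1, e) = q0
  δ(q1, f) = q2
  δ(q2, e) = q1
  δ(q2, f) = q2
Testing a few strings:
  'f' → reject
  'eef' → reject
  'fe' → accept
  'eee' → reject
State roles: q0=no suffix match; q1=suffix is fe; q2=one trailing f
All strings over {e,f} ending with fe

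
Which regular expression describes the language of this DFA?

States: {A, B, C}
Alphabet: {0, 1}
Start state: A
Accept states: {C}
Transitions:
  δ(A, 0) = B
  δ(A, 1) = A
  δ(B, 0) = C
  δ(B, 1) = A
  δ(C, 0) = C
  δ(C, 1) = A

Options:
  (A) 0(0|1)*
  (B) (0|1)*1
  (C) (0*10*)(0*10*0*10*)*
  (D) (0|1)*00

Check each option against the DFA on short strings; one disagreement eliminates an option:
  (A) 0(0|1)*: on '0' the DFA goes A → B and rejects (B ∉ Accept), but the regex matches it → eliminate
  (B) (0|1)*1: on '1' the DFA goes A → A and rejects (A ∉ Accept), but the regex matches it → eliminate
  (C) (0*10*)(0*10*0*10*)*: on '1' the DFA goes A → A and rejects (A ∉ Accept), but the regex matches it → eliminate
  (D) (0|1)*00: agrees with the DFA on every string of length ≤ 6
Only (D) is consistent with the DFA.
(D) (0|1)*00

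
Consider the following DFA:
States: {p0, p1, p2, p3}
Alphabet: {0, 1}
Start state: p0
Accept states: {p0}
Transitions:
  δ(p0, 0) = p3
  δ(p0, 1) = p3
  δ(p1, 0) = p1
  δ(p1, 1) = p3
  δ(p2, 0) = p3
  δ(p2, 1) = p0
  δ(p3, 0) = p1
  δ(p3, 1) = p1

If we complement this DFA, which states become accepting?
Complement accept states = All states \ Original accept states
= {p0, p1, p2, p3} \ {p0}
{p1, p2, p3}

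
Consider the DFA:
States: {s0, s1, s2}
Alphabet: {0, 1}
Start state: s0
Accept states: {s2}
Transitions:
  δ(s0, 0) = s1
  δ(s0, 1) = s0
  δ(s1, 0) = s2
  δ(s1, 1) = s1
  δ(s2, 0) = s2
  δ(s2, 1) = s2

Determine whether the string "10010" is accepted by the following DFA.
Processing string "10010":
  s0 --1--> s0
  s0 --0--> s1
  s1 --0--> s2
  s2 --1--> s2
  s2 --0--> s2
Final state: s2
Accept states: {s2}
Yes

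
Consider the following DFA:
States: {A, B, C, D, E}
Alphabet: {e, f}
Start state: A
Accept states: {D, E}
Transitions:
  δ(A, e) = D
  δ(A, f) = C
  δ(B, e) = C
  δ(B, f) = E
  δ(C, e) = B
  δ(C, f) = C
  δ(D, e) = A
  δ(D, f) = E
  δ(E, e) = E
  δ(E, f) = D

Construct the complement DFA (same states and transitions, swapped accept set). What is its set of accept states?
Complement accept states = All states \ Original accept states
= {A, B, C, D, E} \ {D, E}
{A, B, C}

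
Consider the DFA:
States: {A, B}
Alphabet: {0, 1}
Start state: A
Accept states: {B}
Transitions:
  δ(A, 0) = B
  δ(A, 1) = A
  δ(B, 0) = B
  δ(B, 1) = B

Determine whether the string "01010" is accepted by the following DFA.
Processing string "01010":
  A --0--> B
  B --1--> B
  B --0--> B
  B --1--> B
  B --0--> B
Final state: B
Accept states: {B}
Yes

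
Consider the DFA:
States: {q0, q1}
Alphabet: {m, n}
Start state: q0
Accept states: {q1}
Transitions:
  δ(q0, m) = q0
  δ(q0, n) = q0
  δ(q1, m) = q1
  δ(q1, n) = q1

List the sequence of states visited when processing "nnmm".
read 'n': q0 → q0
  read 'n': q0 → q0
  read 'm': q0 → q0
  read 'm': q0 → q0
q0 -> q0 -> q0 -> q0 -> q0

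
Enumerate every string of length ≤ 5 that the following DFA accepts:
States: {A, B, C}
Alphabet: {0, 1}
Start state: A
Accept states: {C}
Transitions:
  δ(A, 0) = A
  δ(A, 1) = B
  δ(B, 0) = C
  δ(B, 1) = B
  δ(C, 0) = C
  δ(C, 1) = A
10, 010, 100, 110, 0010, 0100, 0110, 1000, 1100, 1110, 00010, 00100, 00110, 01000, 01100, 01110, 10000, 10110, 11000, 11100, 11110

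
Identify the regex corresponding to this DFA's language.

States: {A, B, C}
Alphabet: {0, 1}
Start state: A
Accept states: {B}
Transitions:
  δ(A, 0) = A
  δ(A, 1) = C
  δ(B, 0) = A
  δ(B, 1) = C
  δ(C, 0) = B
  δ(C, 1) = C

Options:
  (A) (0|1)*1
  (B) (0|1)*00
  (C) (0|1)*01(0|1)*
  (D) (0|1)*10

Check each option against the DFA on short strings; one disagreement eliminates an option:
  (A) (0|1)*1: on '1' the DFA goes A → C and rejects (C ∉ Accept), but the regex matches it → eliminate
  (B) (0|1)*00: on '00' the DFA goes A → A → A and rejects (A ∉ Accept), but the regex matches it → eliminate
  (C) (0|1)*01(0|1)*: on '01' the DFA goes A → A → C and rejects (C ∉ Accept), but the regex matches it → eliminate
  (D) (0|1)*10: agrees with the DFA on every string of length ≤ 6
Only (D) is consistent with the DFA.
(D) (0|1)*10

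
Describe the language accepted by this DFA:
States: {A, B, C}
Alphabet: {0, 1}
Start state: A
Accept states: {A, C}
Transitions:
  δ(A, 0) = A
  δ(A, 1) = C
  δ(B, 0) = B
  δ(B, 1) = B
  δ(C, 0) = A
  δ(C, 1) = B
Testing a few strings:
  '1101' → reject
  '01' → accept
  '000' → accept
  '1' → accept
State roles: A=last symbol not 1 (ok); B=saw 11 (dead); C=last symbol 1 (ok)
All binary strings with no two consecutive 1's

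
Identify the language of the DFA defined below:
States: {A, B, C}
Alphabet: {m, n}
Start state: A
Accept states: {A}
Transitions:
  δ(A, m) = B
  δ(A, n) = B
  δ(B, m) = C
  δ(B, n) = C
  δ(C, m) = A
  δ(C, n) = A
Testing a few strings:
  'nmmn' → reject
  'mnnn' → reject
  'mnmm' → reject
  'n' → reject
State roles: A=length ≡ 0 (mod 3); B=length ≡ 1 (mod 3); C=length ≡ 2 (mod 3)
All strings over {m,n} whose length is a multiple of 3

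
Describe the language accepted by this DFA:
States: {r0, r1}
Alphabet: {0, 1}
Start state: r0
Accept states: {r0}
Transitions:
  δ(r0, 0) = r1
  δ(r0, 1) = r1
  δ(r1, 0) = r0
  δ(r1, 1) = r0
Testing a few strings:
  '1' → reject
  '11' → accept
  '01' → accept
  '010' → reject
State roles: r0=even length so far; r1=odd length so far
All binary strings of even length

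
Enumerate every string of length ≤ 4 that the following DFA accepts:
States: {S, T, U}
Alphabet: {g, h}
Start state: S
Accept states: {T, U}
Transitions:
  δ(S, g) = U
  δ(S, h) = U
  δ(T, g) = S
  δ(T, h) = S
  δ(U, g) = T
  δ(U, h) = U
g, h, gg, gh, hg, hh, ghg, ghh, hhg, hhh, gggg, gggh, gghg, gghh, ghhg, ghhh, hggg, hggh, hghg, hghh, hhhg, hhhh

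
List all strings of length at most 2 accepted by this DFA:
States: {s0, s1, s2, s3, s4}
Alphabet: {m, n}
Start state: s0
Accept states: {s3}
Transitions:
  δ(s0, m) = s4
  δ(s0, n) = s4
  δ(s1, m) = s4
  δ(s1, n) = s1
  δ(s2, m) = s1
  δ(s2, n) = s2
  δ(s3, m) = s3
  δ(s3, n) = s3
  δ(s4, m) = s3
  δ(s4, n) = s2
mm, nm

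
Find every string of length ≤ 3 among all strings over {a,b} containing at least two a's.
aa, aaa, aab, aba, baa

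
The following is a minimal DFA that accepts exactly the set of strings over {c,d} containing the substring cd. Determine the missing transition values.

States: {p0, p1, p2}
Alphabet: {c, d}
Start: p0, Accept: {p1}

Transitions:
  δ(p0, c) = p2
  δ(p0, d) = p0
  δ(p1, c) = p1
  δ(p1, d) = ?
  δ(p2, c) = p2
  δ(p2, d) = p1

From the language and accept set, identify what each state tracks — p0: no c seen yet; p1: substring cd seen; p2: seen a c, waiting for d.
Each missing δ(q, a) is the state matching the new tracked value after reading a.
δ(p1, d) = p1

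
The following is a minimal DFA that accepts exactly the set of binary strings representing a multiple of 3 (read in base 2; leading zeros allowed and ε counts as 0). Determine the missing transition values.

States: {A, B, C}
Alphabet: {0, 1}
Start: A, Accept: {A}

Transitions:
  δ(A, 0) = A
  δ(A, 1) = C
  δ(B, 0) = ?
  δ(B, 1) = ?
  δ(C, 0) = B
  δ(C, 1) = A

From the language and accept set, identify what each state tracks — A: value ≡ 0 (mod 3); B: value ≡ 2 (mod 3); C: value ≡ 1 (mod 3).
Each missing δ(q, a) is the state matching the new tracked value after reading a.
δ(B, 0) = C; δ(B, 1) = B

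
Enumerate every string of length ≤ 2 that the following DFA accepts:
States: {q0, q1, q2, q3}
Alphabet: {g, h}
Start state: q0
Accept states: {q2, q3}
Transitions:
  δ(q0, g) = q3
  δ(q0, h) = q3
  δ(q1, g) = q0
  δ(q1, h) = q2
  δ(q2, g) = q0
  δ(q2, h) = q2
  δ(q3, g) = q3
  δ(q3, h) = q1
g, h, gg, hg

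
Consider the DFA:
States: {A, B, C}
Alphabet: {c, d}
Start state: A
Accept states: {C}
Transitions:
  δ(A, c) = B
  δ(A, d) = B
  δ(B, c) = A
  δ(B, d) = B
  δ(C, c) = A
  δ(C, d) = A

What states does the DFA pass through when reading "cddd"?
read 'c': A → B
  read 'd': B → B
  read 'd': B → B
  read 'd': B → B
A -> B -> B -> B -> B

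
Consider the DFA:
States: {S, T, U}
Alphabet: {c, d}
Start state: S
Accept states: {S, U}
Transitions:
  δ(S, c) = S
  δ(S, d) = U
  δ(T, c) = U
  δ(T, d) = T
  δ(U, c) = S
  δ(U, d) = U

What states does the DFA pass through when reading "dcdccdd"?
read 'd': S → U
  read 'c': U → S
  read 'd': S → U
  read 'c': U → S
  read 'c': S → S
  read 'd': S → U
  read 'd': U → U
S -> U -> S -> U -> S -> S -> U -> U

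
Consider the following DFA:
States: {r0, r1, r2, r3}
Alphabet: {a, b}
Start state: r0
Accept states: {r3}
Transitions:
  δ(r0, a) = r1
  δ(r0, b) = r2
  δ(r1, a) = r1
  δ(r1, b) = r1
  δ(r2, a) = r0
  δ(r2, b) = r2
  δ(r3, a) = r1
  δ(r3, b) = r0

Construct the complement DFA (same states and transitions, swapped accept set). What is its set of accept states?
Complement accept states = All states \ Original accept states
= {r0, r1, r2, r3} \ {r3}
{r0, r1, r2}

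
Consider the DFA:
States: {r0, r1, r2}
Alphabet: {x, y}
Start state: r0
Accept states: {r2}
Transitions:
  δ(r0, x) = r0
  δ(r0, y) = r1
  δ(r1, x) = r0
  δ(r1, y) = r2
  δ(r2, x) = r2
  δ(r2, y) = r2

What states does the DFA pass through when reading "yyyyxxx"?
read 'y': r0 → r1
  read 'y': r1 → r2
  read 'y': r2 → r2
  read 'y': r2 → r2
  read 'x': r2 → r2
  read 'x': r2 → r2
  read 'x': r2 → r2
r0 -> r1 -> r2 -> r2 -> r2 -> r2 -> r2 -> r2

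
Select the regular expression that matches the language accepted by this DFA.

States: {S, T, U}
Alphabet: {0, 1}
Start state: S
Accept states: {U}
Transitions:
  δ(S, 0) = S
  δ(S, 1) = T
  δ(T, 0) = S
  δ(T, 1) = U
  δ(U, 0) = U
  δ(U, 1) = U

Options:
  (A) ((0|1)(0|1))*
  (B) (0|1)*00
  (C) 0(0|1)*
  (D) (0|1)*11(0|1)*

Check each option against the DFA on short strings; one disagreement eliminates an option:
  (A) ((0|1)(0|1))*: on ε the DFA stays in S and rejects (S ∉ Accept), but the regex matches it → eliminate
  (B) (0|1)*00: on '00' the DFA goes S → S → S and rejects (S ∉ Accept), but the regex matches it → eliminate
  (C) 0(0|1)*: on '0' the DFA goes S → S and rejects (S ∉ Accept), but the regex matches it → eliminate
  (D) (0|1)*11(0|1)*: agrees with the DFA on every string of length ≤ 6
Only (D) is consistent with the DFA.
(D) (0|1)*11(0|1)*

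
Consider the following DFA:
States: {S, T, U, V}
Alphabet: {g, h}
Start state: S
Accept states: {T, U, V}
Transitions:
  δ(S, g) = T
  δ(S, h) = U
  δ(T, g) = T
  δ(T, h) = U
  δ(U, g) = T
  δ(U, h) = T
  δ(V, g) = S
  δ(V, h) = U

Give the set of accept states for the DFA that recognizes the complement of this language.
Complement accept states = All states \ Original accept states
= {S, T, U, V} \ {T, U, V}
{S}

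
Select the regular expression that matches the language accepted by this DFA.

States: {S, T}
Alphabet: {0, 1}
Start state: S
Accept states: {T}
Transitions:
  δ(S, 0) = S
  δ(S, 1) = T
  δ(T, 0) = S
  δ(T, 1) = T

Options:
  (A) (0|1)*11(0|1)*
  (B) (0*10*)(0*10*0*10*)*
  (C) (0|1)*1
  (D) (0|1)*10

Check each option against the DFA on short strings; one disagreement eliminates an option:
  (A) (0|1)*11(0|1)*: on '1' the DFA goes S → T and accepts (T ∈ Accept), but the regex does not match it → eliminate
  (B) (0*10*)(0*10*0*10*)*: on '10' the DFA goes S → T → S and rejects (S ∉ Accept), but the regex matches it → eliminate
  (C) (0|1)*1: agrees with the DFA on every string of length ≤ 6
  (D) (0|1)*10: on '1' the DFA goes S → T and accepts (T ∈ Accept), but the regex does not match it → eliminate
Only (C) is consistent with the DFA.
(C) (0|1)*1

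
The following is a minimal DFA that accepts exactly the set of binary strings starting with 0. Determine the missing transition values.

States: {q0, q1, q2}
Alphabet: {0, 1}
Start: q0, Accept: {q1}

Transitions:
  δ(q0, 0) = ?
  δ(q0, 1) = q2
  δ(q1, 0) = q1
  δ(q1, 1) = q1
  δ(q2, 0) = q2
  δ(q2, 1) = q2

From the language and accept set, identify what each state tracks — q0: no input read; q1: started with 0; q2: started with 1 (dead).
Each missing δ(q, a) is the state matching the new tracked value after reading a.
δ(q0, 0) = q1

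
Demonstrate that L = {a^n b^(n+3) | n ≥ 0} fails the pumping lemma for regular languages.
Assume L is regular with pumping length p. Idea: pumping the a-block breaks the fixed offset of 3.
Choose s = a^p b^(p+3) ∈ L. By the pumping lemma, s = xyz with |xy| ≤ p, |y| > 0, so y = a^k with k ≥ 1. Then xy²z = a^(p+k) b^(p+3). For this to be in L we would need p+3 = (p+k)+3, i.e. k = 0, contradicting k ≥ 1. So xy²z ∉ L.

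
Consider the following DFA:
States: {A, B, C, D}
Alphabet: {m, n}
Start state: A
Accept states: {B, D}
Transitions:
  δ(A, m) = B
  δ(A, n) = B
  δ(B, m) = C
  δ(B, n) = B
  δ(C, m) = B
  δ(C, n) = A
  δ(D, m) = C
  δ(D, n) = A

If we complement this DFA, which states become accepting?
Complement accept states = All states \ Original accept states
= {A, B, C, D} \ {B, D}
{A, C}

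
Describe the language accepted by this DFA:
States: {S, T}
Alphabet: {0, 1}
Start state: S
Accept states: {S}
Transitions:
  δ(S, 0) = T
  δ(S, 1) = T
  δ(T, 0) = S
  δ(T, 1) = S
Testing a few strings:
  '110' → reject
  '010' → reject
  '1' → reject
  '0' → reject
State roles: S=even length so far; T=odd length so far
All binary strings of even length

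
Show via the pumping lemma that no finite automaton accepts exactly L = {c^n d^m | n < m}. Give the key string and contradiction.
Assume L is regular with pumping length p. Idea: pumping up the c-block makes the c-count reach the d-count.
Choose s = c^p d^(p+1) ∈ L. By the pumping lemma, s = xyz with |xy| ≤ p, |y| > 0, so y = c^k with k ≥ 1. Then xy²z = c^(p+k) d^(p+1). Since p+k ≥ p+1, the number of c's is no longer strictly less than the number of d's, so xy²z ∉ L.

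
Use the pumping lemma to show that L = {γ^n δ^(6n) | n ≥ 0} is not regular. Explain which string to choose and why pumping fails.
Assume L is regular with pumping length p. Idea: pumping the γ-block breaks the 1:6 ratio.
Choose s = γ^p δ^(6p) (length 7p ≥ p). By the pumping lemma, s = xyz with |xy| ≤ p, |y| > 0, so y = γ^k with k ≥ 1. Then xy²z = γ^(p+k) δ^(6p). For this to be in L we would need 6p = 6(p+k), i.e. 6k = 0, contradicting k ≥ 1. So xy²z ∉ L.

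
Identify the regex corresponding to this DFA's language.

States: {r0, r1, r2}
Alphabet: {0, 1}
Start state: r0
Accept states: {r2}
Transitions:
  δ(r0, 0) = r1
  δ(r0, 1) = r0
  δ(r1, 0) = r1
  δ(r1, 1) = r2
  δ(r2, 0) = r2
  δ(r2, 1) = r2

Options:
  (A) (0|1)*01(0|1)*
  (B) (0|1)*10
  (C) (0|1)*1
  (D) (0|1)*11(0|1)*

Check each option against the DFA on short strings; one disagreement eliminates an option:
  (A) (0|1)*01(0|1)*: agrees with the DFA on every string of length ≤ 6
  (B) (0|1)*10: on '01' the DFA goes r0 → r1 → r2 and accepts (r2 ∈ Accept), but the regex does not match it → eliminate
  (C) (0|1)*1: on '1' the DFA goes r0 → r0 and rejects (r0 ∉ Accept), but the regex matches it → eliminate
  (D) (0|1)*11(0|1)*: on '01' the DFA goes r0 → r1 → r2 and accepts (r2 ∈ Accept), but the regex does not match it → eliminate
Only (A) is consistent with the DFA.
(A) (0|1)*01(0|1)*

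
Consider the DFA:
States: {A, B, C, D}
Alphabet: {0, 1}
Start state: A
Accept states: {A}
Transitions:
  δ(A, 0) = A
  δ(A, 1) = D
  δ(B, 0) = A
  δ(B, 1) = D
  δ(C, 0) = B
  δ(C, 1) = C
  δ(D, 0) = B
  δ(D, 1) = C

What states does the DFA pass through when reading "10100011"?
read '1': A → D
  read '0': D → B
  read '1': B → D
  read '0': D → B
  read '0': B → A
  read '0': A → A
  read '1': A → D
  read '1': D → C
A -> D -> B -> D -> B -> A -> A -> D -> C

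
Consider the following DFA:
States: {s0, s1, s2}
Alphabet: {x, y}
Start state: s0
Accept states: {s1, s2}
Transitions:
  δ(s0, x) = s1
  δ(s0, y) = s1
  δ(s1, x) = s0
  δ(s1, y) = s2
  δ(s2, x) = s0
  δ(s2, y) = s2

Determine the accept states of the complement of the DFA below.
Complement accept states = All states \ Original accept states
= {s0, s1, s2} \ {s1, s2}
{s0}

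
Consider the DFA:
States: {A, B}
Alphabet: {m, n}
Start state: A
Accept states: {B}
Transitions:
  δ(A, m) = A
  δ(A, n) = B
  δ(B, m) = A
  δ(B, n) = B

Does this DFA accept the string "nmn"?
Processing string "nmn":
  A --n--> B
  B --m--> A
  A --n--> B
Final state: B
Accept states: {B}
Yes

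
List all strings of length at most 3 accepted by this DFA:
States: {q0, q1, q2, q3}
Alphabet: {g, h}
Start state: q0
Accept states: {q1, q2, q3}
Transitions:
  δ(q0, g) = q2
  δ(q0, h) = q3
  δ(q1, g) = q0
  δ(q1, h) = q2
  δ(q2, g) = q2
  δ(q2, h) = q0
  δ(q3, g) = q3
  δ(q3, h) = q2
g, h, gg, hg, hh, ggg, ghg, ghh, hgg, hgh, hhg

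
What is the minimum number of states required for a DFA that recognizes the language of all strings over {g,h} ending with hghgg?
By Myhill–Nerode, count the distinguishable equivalence classes: 6 classes — one per longest suffix of the input that is a prefix of 'hghgg' (lengths 0 through 5); only the length-5 class is accepting.
6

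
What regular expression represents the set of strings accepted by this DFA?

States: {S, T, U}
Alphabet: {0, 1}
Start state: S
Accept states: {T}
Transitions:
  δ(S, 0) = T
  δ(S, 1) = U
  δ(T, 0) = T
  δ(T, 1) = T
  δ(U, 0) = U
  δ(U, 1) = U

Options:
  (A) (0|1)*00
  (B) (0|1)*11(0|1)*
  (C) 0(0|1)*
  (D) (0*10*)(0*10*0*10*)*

Check each option against the DFA on short strings; one disagreement eliminates an option:
  (A) (0|1)*00: on '0' the DFA goes S → T and accepts (T ∈ Accept), but the regex does not match it → eliminate
  (B) (0|1)*11(0|1)*: on '0' the DFA goes S → T and accepts (T ∈ Accept), but the regex does not match it → eliminate
  (C) 0(0|1)*: agrees with the DFA on every string of length ≤ 6
  (D) (0*10*)(0*10*0*10*)*: on '0' the DFA goes S → T and accepts (T ∈ Accept), but the regex does not match it → eliminate
Only (C) is consistent with the DFA.
(C) 0(0|1)*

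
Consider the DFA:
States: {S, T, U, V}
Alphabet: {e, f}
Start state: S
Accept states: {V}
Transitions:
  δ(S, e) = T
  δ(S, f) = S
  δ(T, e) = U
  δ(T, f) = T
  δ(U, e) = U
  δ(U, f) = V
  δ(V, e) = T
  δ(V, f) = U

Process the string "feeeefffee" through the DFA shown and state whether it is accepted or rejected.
Processing string "feeeefffee":
  S --f--> S
  S --e--> T
  T --e--> U
  U --e--> U
  U --e--> U
  U --f--> V
  V --f--> U
  U --f--> V
  V --e--> T
  T --e--> U
Final state: U
Accept states: {V}
No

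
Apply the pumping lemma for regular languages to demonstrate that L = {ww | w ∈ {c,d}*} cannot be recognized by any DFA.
Assume L is regular with pumping length p. Idea: pumping the leading c-block breaks the equality of the two halves.
Choose s = c^p d c^p d ∈ L (with w = c^p d). |s| = 2p+2 ≥ p. By the pumping lemma, s = xyz with |xy| ≤ p, |y| > 0, so y = c^k with k ≥ 1, in the first c-block. Then xy²z = c^(p+k) d c^p d, of length 2p+2+k. If k is odd this length is odd, so it cannot be of the form ww. If k is even, each half has length p+1+k/2 ≤ p+k, so the first half lies entirely inside the leading c-block and contains no d, while the second half ends in d; the halves differ. Either way xy²z ∉ L.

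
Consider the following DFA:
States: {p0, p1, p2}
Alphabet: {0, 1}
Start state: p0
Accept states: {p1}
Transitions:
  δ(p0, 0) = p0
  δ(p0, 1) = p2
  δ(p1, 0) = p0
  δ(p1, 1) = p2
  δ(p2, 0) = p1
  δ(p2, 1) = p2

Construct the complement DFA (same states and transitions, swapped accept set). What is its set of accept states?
Complement accept states = All states \ Original accept states
= {p0, p1, p2} \ {p1}
{p0, p2}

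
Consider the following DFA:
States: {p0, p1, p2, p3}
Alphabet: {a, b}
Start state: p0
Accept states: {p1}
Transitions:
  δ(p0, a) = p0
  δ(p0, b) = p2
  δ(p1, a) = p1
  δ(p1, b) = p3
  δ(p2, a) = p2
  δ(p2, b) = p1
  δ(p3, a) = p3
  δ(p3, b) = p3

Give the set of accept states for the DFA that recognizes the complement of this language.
Complement accept states = All states \ Original accept states
= {p0, p1, p2, p3} \ {p1}
{p0, p2, p3}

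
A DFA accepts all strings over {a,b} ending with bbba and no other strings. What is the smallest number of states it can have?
By Myhill–Nerode, count the distinguishable equivalence classes: 5 classes — one per longest suffix of the input that is a prefix of 'bbba' (lengths 0 through 4); only the length-4 class is accepting.
5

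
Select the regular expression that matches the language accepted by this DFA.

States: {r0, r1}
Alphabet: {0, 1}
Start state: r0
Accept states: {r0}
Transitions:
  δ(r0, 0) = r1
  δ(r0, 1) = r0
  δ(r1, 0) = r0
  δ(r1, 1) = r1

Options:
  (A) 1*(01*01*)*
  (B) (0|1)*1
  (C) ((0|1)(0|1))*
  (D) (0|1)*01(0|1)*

Check each option against the DFA on short strings; one disagreement eliminates an option:
  (A) 1*(01*01*)*: agrees with the DFA on every string of length ≤ 6
  (B) (0|1)*1: on ε the DFA stays in r0 and accepts (r0 ∈ Accept), but the regex does not match it → eliminate
  (C) ((0|1)(0|1))*: on '1' the DFA goes r0 → r0 and accepts (r0 ∈ Accept), but the regex does not match it → eliminate
  (D) (0|1)*01(0|1)*: on ε the DFA stays in r0 and accepts (r0 ∈ Accept), but the regex does not match it → eliminate
Only (A) is consistent with the DFA.
(A) 1*(01*01*)*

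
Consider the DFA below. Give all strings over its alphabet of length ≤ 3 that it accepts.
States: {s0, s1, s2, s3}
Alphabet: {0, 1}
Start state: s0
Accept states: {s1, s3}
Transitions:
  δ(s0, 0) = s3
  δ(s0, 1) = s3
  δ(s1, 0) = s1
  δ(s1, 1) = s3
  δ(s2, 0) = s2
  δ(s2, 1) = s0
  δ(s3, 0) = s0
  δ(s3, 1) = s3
0, 1, 01, 11, 000, 001, 011, 100, 101, 111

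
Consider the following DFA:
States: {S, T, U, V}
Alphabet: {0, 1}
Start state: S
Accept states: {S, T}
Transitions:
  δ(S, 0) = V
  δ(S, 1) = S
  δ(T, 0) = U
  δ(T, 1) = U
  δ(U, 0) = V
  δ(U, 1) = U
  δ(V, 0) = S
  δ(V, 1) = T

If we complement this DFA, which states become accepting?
Complement accept states = All states \ Original accept states
= {S, T, U, V} \ {S, T}
{U, V}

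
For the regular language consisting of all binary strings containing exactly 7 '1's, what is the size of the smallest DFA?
By Myhill–Nerode, count the distinguishable equivalence classes: 9 classes — having seen 0, 1, …, 7, or >7 copies of '1'; the count-7 class is the only accepting one and >7 is dead.
9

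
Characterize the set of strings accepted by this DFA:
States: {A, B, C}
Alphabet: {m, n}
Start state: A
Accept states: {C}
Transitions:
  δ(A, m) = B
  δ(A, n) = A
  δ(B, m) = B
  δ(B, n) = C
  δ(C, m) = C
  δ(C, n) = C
Testing a few strings:
  'mnn' → accept
  'nnmn' → accept
  'mmmn' → accept
  'nm' → reject
State roles: A=no m seen yet; B=seen a m, waiting for n; C=substring mn seen
All strings over {m,n} containing the substring mn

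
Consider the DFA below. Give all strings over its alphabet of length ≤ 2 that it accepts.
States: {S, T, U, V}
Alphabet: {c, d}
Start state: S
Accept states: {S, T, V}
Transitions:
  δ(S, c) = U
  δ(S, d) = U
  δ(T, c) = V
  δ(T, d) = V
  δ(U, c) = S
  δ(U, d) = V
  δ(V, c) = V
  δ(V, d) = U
ε, cc, cd, dc, dd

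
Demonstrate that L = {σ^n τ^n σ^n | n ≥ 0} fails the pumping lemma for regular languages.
Assume L is regular with pumping length p. Idea: pumping the first σ-block unbalances it against the other two.
Choose s = σ^p τ^p σ^p ∈ L (|s| = 3p ≥ p). By the pumping lemma, s = xyz with |xy| ≤ p, |y| > 0, so y = σ^k with k ≥ 1, inside the first σ-block. Then xy²z = σ^(p+k) τ^p σ^p. The first block has length p+k ≠ p, so the three block lengths are no longer equal and xy²z ∉ L.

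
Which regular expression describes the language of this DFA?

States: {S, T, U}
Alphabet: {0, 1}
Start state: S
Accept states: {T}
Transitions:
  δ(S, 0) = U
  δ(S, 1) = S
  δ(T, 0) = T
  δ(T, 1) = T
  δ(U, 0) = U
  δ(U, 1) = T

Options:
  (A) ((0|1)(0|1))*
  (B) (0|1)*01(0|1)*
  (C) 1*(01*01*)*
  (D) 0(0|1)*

Check each option against the DFA on short strings; one disagreement eliminates an option:
  (A) ((0|1)(0|1))*: on ε the DFA stays in S and rejects (S ∉ Accept), but the regex matches it → eliminate
  (B) (0|1)*01(0|1)*: agrees with the DFA on every string of length ≤ 6
  (C) 1*(01*01*)*: on ε the DFA stays in S and rejects (S ∉ Accept), but the regex matches it → eliminate
  (D) 0(0|1)*: on '0' the DFA goes S → U and rejects (U ∉ Accept), but the regex matches it → eliminate
Only (B) is consistent with the DFA.
(B) (0|1)*01(0|1)*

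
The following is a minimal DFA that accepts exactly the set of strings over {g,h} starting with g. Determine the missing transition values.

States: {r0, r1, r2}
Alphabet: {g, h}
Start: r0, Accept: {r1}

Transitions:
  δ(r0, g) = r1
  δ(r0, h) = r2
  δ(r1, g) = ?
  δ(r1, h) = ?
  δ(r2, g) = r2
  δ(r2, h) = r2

From the language and accept set, identify what each state tracks — r0: no input read; r1: started with g; r2: started with h (dead).
Each missing δ(q, a) is the state matching the new tracked value after reading a.
δ(r1, g) = r1; δ(r1, h) = r1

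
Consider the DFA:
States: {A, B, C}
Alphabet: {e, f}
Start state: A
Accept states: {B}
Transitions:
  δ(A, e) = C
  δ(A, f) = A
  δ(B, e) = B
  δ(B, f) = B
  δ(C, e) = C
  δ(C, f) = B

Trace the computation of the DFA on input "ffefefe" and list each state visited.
read 'f': A → A
  read 'f': A → A
  read 'e': A → C
  read 'f': C → B
  read 'e': B → B
  read 'f': B → B
  read 'e': B → B
A -> A -> A -> C -> B -> B -> B -> B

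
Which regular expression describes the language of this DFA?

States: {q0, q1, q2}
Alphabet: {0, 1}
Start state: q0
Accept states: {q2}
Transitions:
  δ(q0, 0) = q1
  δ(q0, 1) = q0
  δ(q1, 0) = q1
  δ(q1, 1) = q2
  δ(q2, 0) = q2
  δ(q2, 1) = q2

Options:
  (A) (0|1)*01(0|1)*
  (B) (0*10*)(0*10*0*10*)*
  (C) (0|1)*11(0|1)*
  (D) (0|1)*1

Check each option against the DFA on short strings; one disagreement eliminates an option:
  (A) (0|1)*01(0|1)*: agrees with the DFA on every string of length ≤ 6
  (B) (0*10*)(0*10*0*10*)*: on '1' the DFA goes q0 → q0 and rejects (q0 ∉ Accept), but the regex matches it → eliminate
  (C) (0|1)*11(0|1)*: on '01' the DFA goes q0 → q1 → q2 and accepts (q2 ∈ Accept), but the regex does not match it → eliminate
  (D) (0|1)*1: on '1' the DFA goes q0 → q0 and rejects (q0 ∉ Accept), but the regex matches it → eliminate
Only (A) is consistent with the DFA.
(A) (0|1)*01(0|1)*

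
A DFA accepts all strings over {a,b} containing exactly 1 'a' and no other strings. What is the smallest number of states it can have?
By Myhill–Nerode, count the distinguishable equivalence classes: 3 classes — having seen 0, 1, or >1 copies of 'a'; the count-1 class is the only accepting one and >1 is dead.
3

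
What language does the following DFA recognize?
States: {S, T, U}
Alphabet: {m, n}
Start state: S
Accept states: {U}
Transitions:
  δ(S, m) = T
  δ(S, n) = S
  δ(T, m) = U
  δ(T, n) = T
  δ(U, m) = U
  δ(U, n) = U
Testing a few strings:
  'nn' → reject
  'nnnn' → reject
  'mmn' → accept
  'nm' → reject
State roles: S=zero m's seen; T=one m seen; U=≥ two m's seen
All strings over {m,n} containing at least two m's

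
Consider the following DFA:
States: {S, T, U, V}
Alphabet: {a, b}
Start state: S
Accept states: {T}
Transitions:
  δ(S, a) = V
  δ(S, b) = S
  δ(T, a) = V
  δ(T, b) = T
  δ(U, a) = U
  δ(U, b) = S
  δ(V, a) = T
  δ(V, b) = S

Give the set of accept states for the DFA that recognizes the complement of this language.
Complement accept states = All states \ Original accept states
= {S, T, U, V} \ {T}
{S, U, V}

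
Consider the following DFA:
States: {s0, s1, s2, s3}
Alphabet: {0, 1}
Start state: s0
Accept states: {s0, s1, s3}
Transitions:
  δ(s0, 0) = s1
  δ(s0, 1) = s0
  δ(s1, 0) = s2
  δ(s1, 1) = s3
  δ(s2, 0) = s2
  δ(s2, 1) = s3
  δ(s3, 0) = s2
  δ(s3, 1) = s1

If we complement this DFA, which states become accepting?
Complement accept states = All states \ Original accept states
= {s0, s1, s2, s3} \ {s0, s1, s3}
{s2}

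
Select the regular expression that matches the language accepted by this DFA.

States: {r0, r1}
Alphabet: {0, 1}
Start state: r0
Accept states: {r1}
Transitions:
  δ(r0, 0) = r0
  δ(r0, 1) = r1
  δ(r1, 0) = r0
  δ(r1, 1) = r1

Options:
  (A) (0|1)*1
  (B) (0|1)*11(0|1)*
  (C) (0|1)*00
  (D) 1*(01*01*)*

Check each option against the DFA on short strings; one disagreement eliminates an option:
  (A) (0|1)*1: agrees with the DFA on every string of length ≤ 6
  (B) (0|1)*11(0|1)*: on '1' the DFA goes r0 → r1 and accepts (r1 ∈ Accept), but the regex does not match it → eliminate
  (C) (0|1)*00: on '1' the DFA goes r0 → r1 and accepts (r1 ∈ Accept), but the regex does not match it → eliminate
  (D) 1*(01*01*)*: on ε the DFA stays in r0 and rejects (r0 ∉ Accept), but the regex matches it → eliminate
Only (A) is consistent with the DFA.
(A) (0|1)*1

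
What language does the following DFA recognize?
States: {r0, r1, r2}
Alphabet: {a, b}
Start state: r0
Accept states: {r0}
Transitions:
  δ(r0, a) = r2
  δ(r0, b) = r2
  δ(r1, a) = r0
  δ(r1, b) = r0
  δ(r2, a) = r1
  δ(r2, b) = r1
Testing a few strings:
  'bbaa' → reject
  'baa' → accept
  'aa' → reject
  'a' → reject
State roles: r0=length ≡ 0 (mod 3); r1=length ≡ 2 (mod 3); r2=length ≡ 1 (mod 3)
All strings over {a,b} whose length is a multiple of 3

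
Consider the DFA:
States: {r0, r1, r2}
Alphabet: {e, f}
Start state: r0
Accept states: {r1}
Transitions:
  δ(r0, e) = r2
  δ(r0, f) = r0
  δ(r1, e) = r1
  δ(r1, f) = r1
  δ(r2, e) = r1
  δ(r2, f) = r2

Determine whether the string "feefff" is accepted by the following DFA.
Processing string "feefff":
  r0 --f--> r0
  r0 --e--> r2
  r2 --e--> r1
  r1 --f--> r1
  r1 --f--> r1
  r1 --f--> r1
Final state: r1
Accept states: {r1}
Yes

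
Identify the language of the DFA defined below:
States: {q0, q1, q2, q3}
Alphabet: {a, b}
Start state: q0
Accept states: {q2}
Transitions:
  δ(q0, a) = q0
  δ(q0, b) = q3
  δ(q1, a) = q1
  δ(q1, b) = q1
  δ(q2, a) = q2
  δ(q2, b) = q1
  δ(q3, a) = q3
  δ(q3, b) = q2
Testing a few strings:
  'b' → reject
  'aaab' → reject
  'bab' → accept
  'ab' → reject
State roles: q0=zero b's; q1=≥ three b's (dead); q2=two b's; q3=one b
All strings over {a,b} containing exactly two b's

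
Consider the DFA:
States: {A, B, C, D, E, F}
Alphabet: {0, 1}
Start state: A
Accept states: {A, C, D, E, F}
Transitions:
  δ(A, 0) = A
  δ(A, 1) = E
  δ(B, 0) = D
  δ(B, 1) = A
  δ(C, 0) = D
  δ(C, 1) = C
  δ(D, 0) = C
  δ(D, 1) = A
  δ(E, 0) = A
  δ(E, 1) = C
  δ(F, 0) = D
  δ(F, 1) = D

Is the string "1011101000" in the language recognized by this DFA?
Processing string "1011101000":
  A --1--> E
  E --0--> A
  A --1--> E
  E --1--> C
  C --1--> C
  C --0--> D
  D --1--> A
  A --0--> A
  A --0--> A
  A --0--> A
Final state: A
Accept states: {A, C, D, E, F}
Yes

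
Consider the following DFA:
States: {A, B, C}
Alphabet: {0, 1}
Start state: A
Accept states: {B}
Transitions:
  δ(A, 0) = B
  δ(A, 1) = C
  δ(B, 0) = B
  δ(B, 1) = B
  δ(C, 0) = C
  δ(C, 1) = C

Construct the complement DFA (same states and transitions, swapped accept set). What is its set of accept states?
Complement accept states = All states \ Original accept states
= {A, B, C} \ {B}
{A, C}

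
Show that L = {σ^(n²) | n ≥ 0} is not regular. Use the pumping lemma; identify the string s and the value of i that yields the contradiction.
Assume L is regular with pumping length p. Idea: pumping adds a fixed amount, but gaps between consecutive squares grow.
Choose s = σ^(p²) (length p² ≥ p). By the pumping lemma, s = xyz with |xy| ≤ p, |y| > 0, so |y| = k with 1 ≤ k ≤ p. Then |xy²z| = p²+k. Since p² < p²+k ≤ p²+p < (p+1)², the length p²+k lies strictly between consecutive squares, so it is not a perfect square and xy²z ∉ L.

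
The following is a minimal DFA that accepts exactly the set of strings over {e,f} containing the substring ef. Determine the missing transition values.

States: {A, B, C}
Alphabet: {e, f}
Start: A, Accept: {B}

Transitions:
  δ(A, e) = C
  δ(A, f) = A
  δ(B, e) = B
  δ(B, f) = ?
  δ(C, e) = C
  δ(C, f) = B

From the language and accept set, identify what each state tracks — A: no e seen yet; B: substring ef seen; C: seen a e, waiting for f.
Each missing δ(q, a) is the state matching the new tracked value after reading a.
δ(B, f) = B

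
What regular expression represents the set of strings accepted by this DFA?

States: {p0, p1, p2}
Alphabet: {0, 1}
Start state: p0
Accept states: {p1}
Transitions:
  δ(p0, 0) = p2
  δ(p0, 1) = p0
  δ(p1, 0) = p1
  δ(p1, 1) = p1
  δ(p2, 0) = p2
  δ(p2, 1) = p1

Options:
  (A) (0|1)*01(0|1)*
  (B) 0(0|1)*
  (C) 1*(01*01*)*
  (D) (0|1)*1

Check each option against the DFA on short strings; one disagreement eliminates an option:
  (A) (0|1)*01(0|1)*: agrees with the DFA on every string of length ≤ 6
  (B) 0(0|1)*: on '0' the DFA goes p0 → p2 and rejects (p2 ∉ Accept), but the regex matches it → eliminate
  (C) 1*(01*01*)*: on ε the DFA stays in p0 and rejects (p0 ∉ Accept), but the regex matches it → eliminate
  (D) (0|1)*1: on '1' the DFA goes p0 → p0 and rejects (p0 ∉ Accept), but the regex matches it → eliminate
Only (A) is consistent with the DFA.
(A) (0|1)*01(0|1)*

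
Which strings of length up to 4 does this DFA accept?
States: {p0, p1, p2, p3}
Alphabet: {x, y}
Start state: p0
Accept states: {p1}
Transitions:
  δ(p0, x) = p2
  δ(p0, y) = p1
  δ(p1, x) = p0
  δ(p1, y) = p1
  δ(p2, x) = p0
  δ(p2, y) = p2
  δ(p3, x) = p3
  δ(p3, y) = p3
y, yy, xxy, yxy, yyy, xxyy, xyxy, yxyy, yyxy, yyyy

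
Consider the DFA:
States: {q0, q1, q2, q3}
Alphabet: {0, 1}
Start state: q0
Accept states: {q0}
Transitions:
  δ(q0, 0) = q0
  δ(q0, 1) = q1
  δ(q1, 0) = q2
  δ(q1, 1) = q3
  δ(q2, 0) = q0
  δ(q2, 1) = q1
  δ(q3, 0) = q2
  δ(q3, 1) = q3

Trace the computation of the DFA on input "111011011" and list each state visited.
read '1': q0 → q1
  read '1': q1 → q3
  read '1': q3 → q3
  read '0': q3 → q2
  read '1': q2 → q1
  read '1': q1 → q3
  read '0': q3 → q2
  read '1': q2 → q1
  read '1': q1 → q3
q0 -> q1 -> q3 -> q3 -> q2 -> q1 -> q3 -> q2 -> q1 -> q3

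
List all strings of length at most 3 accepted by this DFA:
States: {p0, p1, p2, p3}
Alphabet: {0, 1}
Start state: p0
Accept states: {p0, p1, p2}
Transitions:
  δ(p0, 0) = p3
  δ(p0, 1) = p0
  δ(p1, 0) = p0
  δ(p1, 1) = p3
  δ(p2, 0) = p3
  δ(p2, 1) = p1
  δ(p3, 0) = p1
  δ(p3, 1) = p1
ε, 1, 00, 01, 11, 000, 010, 100, 101, 111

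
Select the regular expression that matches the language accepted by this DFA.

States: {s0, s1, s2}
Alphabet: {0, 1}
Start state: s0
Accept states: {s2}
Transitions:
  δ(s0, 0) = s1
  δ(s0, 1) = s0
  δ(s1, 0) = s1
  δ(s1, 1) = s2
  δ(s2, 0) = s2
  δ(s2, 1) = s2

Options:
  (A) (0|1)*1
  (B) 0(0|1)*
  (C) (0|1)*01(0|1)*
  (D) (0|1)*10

Check each option against the DFA on short strings; one disagreement eliminates an option:
  (A) (0|1)*1: on '1' the DFA goes s0 → s0 and rejects (s0 ∉ Accept), but the regex matches it → eliminate
  (B) 0(0|1)*: on '0' the DFA goes s0 → s1 and rejects (s1 ∉ Accept), but the regex matches it → eliminate
  (C) (0|1)*01(0|1)*: agrees with the DFA on every string of length ≤ 6
  (D) (0|1)*10: on '01' the DFA goes s0 → s1 → s2 and accepts (s2 ∈ Accept), but the regex does not match it → eliminate
Only (C) is consistent with the DFA.
(C) (0|1)*01(0|1)*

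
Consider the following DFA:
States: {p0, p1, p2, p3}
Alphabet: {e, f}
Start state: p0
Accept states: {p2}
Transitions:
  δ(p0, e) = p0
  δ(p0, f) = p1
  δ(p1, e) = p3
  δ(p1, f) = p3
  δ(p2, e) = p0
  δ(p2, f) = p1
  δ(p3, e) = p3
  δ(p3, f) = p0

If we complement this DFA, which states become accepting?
Complement accept states = All states \ Original accept states
= {p0, p1, p2, p3} \ {p2}
{p0, p1, p3}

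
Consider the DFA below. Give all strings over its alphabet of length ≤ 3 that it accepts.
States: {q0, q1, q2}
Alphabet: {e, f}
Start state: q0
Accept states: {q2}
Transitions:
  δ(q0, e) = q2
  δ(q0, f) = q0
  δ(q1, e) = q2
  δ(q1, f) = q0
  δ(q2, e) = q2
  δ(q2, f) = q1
e, ee, fe, eee, efe, fee, ffe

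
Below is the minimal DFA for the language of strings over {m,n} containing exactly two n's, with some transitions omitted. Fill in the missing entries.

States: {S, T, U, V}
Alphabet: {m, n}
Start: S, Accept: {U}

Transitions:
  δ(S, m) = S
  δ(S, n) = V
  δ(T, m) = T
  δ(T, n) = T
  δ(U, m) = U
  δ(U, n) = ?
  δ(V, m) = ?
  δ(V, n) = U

From the language and accept set, identify what each state tracks — S: zero n's; T: ≥ three n's (dead); U: two n's; V: one n.
Each missing δ(q, a) is the state matching the new tracked value after reading a.
δ(U, n) = T; δ(V, m) = V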